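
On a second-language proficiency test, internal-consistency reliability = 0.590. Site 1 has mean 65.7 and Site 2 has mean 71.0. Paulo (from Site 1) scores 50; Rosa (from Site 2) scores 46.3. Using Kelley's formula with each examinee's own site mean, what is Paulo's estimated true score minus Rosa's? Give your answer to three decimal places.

0.010

T̂_Paulo = 0.590(50) + 0.410(65.7) = 56.43700
T̂_Rosa = 0.590(46.3) + 0.410(71.0) = 56.42700
Difference = 56.43700 − 56.42700 = 0.01000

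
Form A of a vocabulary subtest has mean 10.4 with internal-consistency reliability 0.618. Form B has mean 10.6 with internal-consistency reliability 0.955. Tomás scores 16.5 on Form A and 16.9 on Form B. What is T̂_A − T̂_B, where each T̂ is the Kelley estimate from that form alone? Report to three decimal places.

T̂_A = 0.618(16.5) + 0.382(10.4) = 14.16980
T̂_B = 0.955(16.9) + 0.045(10.6) = 16.61650
T̂_A − T̂_B = -2.44670

-2.447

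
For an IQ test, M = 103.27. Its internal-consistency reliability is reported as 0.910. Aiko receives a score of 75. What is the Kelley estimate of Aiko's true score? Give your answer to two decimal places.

Weight the observed score by reliability and the mean by (1 − reliability): T̂ = 0.910·75 + 0.090·103.27 = 68.250 + 9.29430 = 77.544.

77.54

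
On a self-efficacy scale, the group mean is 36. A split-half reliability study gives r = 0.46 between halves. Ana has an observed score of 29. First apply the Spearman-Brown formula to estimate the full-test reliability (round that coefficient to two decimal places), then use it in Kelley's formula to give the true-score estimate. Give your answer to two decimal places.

Spearman-Brown: ρ = 2r/(1 + r) = 2(0.46)/(1 + 0.46) = 0.920/1.46 = 0.6301 → 0.63
T̂ = ρX + (1 − ρ)μ
  = 0.63 × 29 + 0.37 × 36
  = 18.27 + 13.32
  = 31.590
  ≈ 31.59

31.59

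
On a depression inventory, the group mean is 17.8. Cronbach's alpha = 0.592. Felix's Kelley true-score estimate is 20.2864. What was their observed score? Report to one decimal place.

22.0

T̂ = ρX + (1 − ρ)μ  ⇒  X = (T̂ − (1 − ρ)μ) / ρ
X = (20.2864 − 0.408 × 17.8) / 0.592 = (20.2864 − 7.2624) / 0.592 = 13.0240 / 0.592 = 22.000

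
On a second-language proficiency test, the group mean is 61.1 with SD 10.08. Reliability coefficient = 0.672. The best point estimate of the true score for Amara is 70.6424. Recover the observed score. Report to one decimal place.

T̂ = ρX + (1 − ρ)μ  ⇒  X = (T̂ − (1 − ρ)μ) / ρ
X = (70.6424 − 0.328 × 61.1) / 0.672 = (70.6424 − 20.0408) / 0.672 = 50.6016 / 0.672 = 75.300

75.3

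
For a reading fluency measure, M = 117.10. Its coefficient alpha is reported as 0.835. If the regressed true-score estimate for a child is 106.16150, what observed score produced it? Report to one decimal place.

104.0

T̂ = ρX + (1 − ρ)μ  ⇒  X = (T̂ − (1 − ρ)μ) / ρ
X = (106.16150 − 0.165 × 117.10) / 0.835 = (106.16150 − 19.32150) / 0.835 = 86.84000 / 0.835 = 104.000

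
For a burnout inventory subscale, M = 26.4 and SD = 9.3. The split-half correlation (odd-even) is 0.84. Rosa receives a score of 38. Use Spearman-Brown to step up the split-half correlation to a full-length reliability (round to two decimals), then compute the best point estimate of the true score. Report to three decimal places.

Spearman-Brown: ρ = 2r/(1 + r) = 2(0.84)/(1 + 0.84) = 1.680/1.84 = 0.9130 → 0.91
Kelley's formula gives T̂ = 0.91·38 + 0.09·26.4 = 34.58 + 2.376 = 36.9560.

36.956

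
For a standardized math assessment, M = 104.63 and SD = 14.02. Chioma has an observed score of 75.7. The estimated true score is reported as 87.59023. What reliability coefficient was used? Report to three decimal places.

0.589

T̂ = ρX + (1 − ρ)μ  ⇒  T̂ − μ = ρ(X − μ)
ρ = (T̂ − μ)/(X − μ) = (87.59023 − 104.63) / (75.7 − 104.63) = -17.03977 / -28.93 = 0.58900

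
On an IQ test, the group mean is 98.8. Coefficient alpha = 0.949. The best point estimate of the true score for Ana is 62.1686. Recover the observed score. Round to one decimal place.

T̂ = ρX + (1 − ρ)μ  ⇒  X = (T̂ − (1 − ρ)μ) / ρ
X = (62.1686 − 0.051 × 98.8) / 0.949 = (62.1686 − 5.0388) / 0.949 = 57.1298 / 0.949 = 60.200

60.2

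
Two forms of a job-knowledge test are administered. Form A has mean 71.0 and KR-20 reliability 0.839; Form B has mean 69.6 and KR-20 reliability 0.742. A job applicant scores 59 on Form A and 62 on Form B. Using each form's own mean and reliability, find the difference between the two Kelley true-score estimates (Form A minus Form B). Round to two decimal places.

T̂_A = 0.839(59) + 0.161(71.0) = 60.9320
T̂_B = 0.742(62) + 0.258(69.6) = 63.9608
T̂_A − T̂_B = -3.0288

-3.03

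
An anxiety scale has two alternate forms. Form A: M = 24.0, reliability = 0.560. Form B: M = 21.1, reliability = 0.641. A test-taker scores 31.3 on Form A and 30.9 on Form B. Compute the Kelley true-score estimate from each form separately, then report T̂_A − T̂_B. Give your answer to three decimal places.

0.706

T̂_A = 0.560(31.3) + 0.440(24.0) = 28.08800
T̂_B = 0.641(30.9) + 0.359(21.1) = 27.38180
T̂_A − T̂_B = 0.70620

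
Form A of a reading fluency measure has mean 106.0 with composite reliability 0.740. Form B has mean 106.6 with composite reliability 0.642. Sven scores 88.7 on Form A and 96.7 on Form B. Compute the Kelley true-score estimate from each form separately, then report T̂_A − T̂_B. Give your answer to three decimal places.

-7.046

T̂_A = 0.740(88.7) + 0.260(106.0) = 93.19800
T̂_B = 0.642(96.7) + 0.358(106.6) = 100.24420
T̂_A − T̂_B = -7.04620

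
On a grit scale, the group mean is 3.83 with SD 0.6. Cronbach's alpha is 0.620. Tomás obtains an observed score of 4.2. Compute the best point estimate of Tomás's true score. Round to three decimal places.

Kelley's formula gives T̂ = 0.620·4.2 + 0.380·3.83 = 2.6040 + 1.45540 = 4.0594.

4.059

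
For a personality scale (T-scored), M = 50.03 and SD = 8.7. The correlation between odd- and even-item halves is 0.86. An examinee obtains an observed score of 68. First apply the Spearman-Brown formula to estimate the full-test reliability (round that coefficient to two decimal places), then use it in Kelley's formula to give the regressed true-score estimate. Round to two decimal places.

Spearman-Brown: ρ = 2r/(1 + r) = 2(0.86)/(1 + 0.86) = 1.720/1.86 = 0.9247 → 0.92
T̂ = ρX + (1 − ρ)μ
  = 0.92 × 68 + 0.08 × 50.03
  = 62.56 + 4.0024
  = 66.562
  ≈ 66.56

66.56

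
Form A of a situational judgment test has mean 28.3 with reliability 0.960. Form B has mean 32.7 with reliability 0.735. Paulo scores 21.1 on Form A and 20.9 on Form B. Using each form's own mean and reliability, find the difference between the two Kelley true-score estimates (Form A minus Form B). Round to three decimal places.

T̂_A = 0.960(21.1) + 0.040(28.3) = 21.38800
T̂_B = 0.735(20.9) + 0.265(32.7) = 24.02700
T̂_A − T̂_B = -2.63900

-2.639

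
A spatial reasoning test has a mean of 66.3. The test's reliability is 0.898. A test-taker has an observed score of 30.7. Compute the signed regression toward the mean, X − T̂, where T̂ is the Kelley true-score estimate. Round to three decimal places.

-3.631

T̂ = 0.898(30.7) + 0.102(66.3) = 27.5686 + 6.7626 = 34.33120 → 34.3312
X − T̂ = 30.7 − 34.3312 = -3.6312 → -3.631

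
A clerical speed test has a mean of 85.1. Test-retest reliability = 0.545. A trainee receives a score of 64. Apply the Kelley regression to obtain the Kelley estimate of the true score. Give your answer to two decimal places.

73.60

Weight the observed score by reliability and the mean by (1 − reliability): T̂ = 0.545·64 + 0.455·85.1 = 34.880 + 38.7205 = 73.601.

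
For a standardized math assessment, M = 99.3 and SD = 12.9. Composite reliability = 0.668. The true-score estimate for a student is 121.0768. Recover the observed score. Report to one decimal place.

T̂ = ρX + (1 − ρ)μ  ⇒  X = (T̂ − (1 − ρ)μ) / ρ
X = (121.0768 − 0.332 × 99.3) / 0.668 = (121.0768 − 32.9676) / 0.668 = 88.1092 / 0.668 = 131.900

131.9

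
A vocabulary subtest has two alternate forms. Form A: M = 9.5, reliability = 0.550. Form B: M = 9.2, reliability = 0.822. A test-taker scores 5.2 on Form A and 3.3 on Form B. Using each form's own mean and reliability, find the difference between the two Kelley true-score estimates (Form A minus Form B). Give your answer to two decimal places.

2.78

T̂_A = 0.550(5.2) + 0.450(9.5) = 7.1350
T̂_B = 0.822(3.3) + 0.178(9.2) = 4.3502
T̂_A − T̂_B = 2.7848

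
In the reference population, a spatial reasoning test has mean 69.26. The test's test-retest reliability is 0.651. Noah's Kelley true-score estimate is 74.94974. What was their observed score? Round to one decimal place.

78.0

T̂ = ρX + (1 − ρ)μ  ⇒  X = (T̂ − (1 − ρ)μ) / ρ
X = (74.94974 − 0.349 × 69.26) / 0.651 = (74.94974 − 24.17174) / 0.651 = 50.77800 / 0.651 = 78.000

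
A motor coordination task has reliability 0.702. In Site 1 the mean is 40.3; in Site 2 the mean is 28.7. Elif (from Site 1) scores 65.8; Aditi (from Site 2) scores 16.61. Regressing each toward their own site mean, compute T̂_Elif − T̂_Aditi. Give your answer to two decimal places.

T̂_Elif = 0.702(65.8) + 0.298(40.3) = 58.2010
T̂_Aditi = 0.702(16.61) + 0.298(28.7) = 20.2128
Difference = 58.2010 − 20.2128 = 37.9882

37.99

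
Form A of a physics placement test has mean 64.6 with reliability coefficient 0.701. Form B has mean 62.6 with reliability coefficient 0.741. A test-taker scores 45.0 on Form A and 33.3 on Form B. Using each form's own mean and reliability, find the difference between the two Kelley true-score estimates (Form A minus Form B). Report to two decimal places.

9.97

T̂_A = 0.701(45.0) + 0.299(64.6) = 50.8604
T̂_B = 0.741(33.3) + 0.259(62.6) = 40.8887
T̂_A − T̂_B = 9.9717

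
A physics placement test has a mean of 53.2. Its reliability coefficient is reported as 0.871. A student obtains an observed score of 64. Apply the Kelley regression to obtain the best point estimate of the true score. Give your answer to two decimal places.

62.61

T̂ = ρX + (1 − ρ)μ
  = 0.871 × 64 + 0.129 × 53.2
  = 55.744 + 6.8628
  = 62.607
  ≈ 62.61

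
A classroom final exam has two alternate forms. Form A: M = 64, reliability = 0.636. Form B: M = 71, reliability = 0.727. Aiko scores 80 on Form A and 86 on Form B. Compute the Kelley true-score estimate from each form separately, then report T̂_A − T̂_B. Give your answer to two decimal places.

T̂_A = 0.636(80) + 0.364(64) = 74.1760
T̂_B = 0.727(86) + 0.273(71) = 81.9050
T̂_A − T̂_B = -7.7290

-7.73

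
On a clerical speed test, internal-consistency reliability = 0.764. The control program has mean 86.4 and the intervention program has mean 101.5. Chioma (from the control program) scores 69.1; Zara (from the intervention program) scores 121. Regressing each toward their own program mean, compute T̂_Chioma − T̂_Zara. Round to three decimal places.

-43.215

T̂_Chioma = 0.764(69.1) + 0.236(86.4) = 73.18280
T̂_Zara = 0.764(121) + 0.236(101.5) = 116.39800
Difference = 73.18280 − 116.39800 = -43.21520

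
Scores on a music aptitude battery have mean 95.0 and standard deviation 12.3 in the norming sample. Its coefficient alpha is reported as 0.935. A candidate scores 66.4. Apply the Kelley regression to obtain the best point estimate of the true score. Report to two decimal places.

Regress the observed score toward the mean by the unreliability: T̂ = 0.935·66.4 + 0.065·95.0 = 62.0840 + 6.1750 = 68.259.

68.26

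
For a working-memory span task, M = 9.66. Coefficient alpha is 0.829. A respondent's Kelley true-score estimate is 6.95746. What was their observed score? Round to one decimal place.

T̂ = ρX + (1 − ρ)μ  ⇒  X = (T̂ − (1 − ρ)μ) / ρ
X = (6.95746 − 0.171 × 9.66) / 0.829 = (6.95746 − 1.65186) / 0.829 = 5.30560 / 0.829 = 6.400

6.4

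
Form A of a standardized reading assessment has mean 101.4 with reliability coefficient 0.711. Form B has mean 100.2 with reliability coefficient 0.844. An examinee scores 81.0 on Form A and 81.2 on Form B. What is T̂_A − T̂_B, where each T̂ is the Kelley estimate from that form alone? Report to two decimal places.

T̂_A = 0.711(81.0) + 0.289(101.4) = 86.8956
T̂_B = 0.844(81.2) + 0.156(100.2) = 84.1640
T̂_A − T̂_B = 2.7316

2.73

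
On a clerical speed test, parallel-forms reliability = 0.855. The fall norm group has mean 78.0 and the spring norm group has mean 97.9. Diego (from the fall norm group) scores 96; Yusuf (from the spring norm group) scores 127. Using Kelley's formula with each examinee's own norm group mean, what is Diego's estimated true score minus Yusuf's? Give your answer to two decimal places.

T̂_Diego = 0.855(96) + 0.145(78.0) = 93.3900
T̂_Yusuf = 0.855(127) + 0.145(97.9) = 122.7805
Difference = 93.3900 − 122.7805 = -29.3905

-29.39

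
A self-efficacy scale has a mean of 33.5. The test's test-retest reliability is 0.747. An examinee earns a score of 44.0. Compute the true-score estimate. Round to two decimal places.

41.34

T̂ = 0.747(44.0) + 0.253(33.5) = 32.8680 + 8.4755 = 41.344 → 41.34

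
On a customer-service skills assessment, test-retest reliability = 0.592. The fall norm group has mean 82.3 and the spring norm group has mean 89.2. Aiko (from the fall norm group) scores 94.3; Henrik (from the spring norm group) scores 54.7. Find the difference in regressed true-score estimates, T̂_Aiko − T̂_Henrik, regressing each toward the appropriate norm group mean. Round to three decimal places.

20.628

T̂_Aiko = 0.592(94.3) + 0.408(82.3) = 89.40400
T̂_Henrik = 0.592(54.7) + 0.408(89.2) = 68.77600
Difference = 89.40400 − 68.77600 = 20.62800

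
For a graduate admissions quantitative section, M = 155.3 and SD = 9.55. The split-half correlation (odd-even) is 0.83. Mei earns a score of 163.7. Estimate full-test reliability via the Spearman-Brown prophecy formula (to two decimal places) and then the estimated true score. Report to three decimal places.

Spearman-Brown: ρ = 2r/(1 + r) = 2(0.83)/(1 + 0.83) = 1.660/1.83 = 0.9071 → 0.91
T̂ = 0.91(163.7) + 0.09(155.3) = 148.967 + 13.977 = 162.9440 → 162.944

162.944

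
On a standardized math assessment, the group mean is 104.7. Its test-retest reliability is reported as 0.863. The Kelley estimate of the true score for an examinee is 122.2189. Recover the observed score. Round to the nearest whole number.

125

T̂ = ρX + (1 − ρ)μ  ⇒  X = (T̂ − (1 − ρ)μ) / ρ
X = (122.2189 − 0.137 × 104.7) / 0.863 = (122.2189 − 14.3439) / 0.863 = 107.8750 / 0.863 = 125.00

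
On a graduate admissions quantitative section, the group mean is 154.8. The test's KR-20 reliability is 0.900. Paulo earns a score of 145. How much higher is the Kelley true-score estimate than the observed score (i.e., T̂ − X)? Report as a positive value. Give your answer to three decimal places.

0.980

T̂ = ρX + (1 − ρ)μ
  = 0.900 × 145 + 0.100 × 154.8
  = 130.500 + 15.4800
  = 145.98000
  ≈ 145.9800
T̂ − X = 145.9800 − 145 = 0.9800 → 0.980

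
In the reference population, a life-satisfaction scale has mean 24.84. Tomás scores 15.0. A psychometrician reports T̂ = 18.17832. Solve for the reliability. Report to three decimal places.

T̂ = ρX + (1 − ρ)μ  ⇒  T̂ − μ = ρ(X − μ)
ρ = (T̂ − μ)/(X − μ) = (18.17832 − 24.84) / (15.0 − 24.84) = -6.66168 / -9.84 = 0.67700

0.677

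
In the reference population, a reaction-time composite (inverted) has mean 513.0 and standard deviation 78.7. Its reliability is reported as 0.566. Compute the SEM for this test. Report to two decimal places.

SEM = SD · √(1 − ρ) = 78.7 × √0.434 = 78.7 × 0.6588 = 51.847

51.85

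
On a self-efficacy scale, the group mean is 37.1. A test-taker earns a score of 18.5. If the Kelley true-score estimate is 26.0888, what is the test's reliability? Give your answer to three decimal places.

0.592

T̂ = ρX + (1 − ρ)μ  ⇒  T̂ − μ = ρ(X − μ)
ρ = (T̂ − μ)/(X − μ) = (26.0888 − 37.1) / (18.5 − 37.1) = -11.0112 / -18.6 = 0.59200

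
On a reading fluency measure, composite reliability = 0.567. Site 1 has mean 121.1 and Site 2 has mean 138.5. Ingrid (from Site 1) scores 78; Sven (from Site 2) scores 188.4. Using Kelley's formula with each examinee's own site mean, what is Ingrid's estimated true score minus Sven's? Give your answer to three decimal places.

T̂_Ingrid = 0.567(78) + 0.433(121.1) = 96.66230
T̂_Sven = 0.567(188.4) + 0.433(138.5) = 166.79330
Difference = 96.66230 − 166.79330 = -70.13100

-70.131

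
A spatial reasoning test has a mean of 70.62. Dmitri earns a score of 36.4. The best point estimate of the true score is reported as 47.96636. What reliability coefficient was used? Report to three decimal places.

T̂ = ρX + (1 − ρ)μ  ⇒  T̂ − μ = ρ(X − μ)
ρ = (T̂ − μ)/(X − μ) = (47.96636 − 70.62) / (36.4 − 70.62) = -22.65364 / -34.22 = 0.66200

0.662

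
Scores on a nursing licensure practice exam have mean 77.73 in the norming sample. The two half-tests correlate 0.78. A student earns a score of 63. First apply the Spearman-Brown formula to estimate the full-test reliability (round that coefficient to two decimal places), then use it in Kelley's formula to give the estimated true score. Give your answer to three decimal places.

64.768

Spearman-Brown: ρ = 2r/(1 + r) = 2(0.78)/(1 + 0.78) = 1.560/1.78 = 0.8764 → 0.88
T̂ = 0.88(63) + 0.12(77.73) = 55.44 + 9.3276 = 64.7676 → 64.768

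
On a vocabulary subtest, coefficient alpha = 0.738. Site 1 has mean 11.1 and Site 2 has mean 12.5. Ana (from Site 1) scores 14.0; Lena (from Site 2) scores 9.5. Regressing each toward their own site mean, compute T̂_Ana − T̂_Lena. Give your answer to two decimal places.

T̂_Ana = 0.738(14.0) + 0.262(11.1) = 13.2402
T̂_Lena = 0.738(9.5) + 0.262(12.5) = 10.2860
Difference = 13.2402 − 10.2860 = 2.9542

2.95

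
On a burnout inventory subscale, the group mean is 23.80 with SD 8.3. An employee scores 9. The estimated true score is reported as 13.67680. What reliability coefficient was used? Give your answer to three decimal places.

T̂ = ρX + (1 − ρ)μ  ⇒  T̂ − μ = ρ(X − μ)
ρ = (T̂ − μ)/(X − μ) = (13.67680 − 23.80) / (9 − 23.80) = -10.12320 / -14.80 = 0.68400

0.684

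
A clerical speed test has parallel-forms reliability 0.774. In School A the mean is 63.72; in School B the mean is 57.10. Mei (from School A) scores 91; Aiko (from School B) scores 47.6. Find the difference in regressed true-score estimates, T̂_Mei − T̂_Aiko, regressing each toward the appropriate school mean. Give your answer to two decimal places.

35.09

T̂_Mei = 0.774(91) + 0.226(63.72) = 84.8347
T̂_Aiko = 0.774(47.6) + 0.226(57.10) = 49.7470
Difference = 84.8347 − 49.7470 = 35.0877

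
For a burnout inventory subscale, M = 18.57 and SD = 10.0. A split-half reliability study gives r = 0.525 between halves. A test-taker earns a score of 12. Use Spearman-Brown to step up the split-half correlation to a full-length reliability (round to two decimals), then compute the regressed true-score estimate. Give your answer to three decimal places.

Spearman-Brown: ρ = 2r/(1 + r) = 2(0.525)/(1 + 0.525) = 1.0500/1.525 = 0.6885 → 0.69
T̂ = ρX + (1 − ρ)μ
  = 0.69 × 12 + 0.31 × 18.57
  = 8.28 + 5.7567
  = 14.0367
  ≈ 14.037

14.037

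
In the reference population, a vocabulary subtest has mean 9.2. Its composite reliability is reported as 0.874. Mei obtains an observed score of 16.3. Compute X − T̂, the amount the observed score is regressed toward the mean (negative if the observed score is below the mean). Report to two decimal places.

T̂ = 0.874(16.3) + 0.126(9.2) = 14.2462 + 1.1592 = 15.4054 → 15.405
X − T̂ = 16.3 − 15.405 = 0.895 → 0.89

0.89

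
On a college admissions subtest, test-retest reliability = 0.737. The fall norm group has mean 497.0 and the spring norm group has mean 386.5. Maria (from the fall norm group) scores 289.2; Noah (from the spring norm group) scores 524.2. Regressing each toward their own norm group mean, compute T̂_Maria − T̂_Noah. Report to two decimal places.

-144.13

T̂_Maria = 0.737(289.2) + 0.263(497.0) = 343.8514
T̂_Noah = 0.737(524.2) + 0.263(386.5) = 487.9849
Difference = 343.8514 − 487.9849 = -144.1335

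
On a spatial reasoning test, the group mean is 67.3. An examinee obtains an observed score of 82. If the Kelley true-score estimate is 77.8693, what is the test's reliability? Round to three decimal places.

T̂ = ρX + (1 − ρ)μ  ⇒  T̂ − μ = ρ(X − μ)
ρ = (T̂ − μ)/(X − μ) = (77.8693 − 67.3) / (82 − 67.3) = 10.5693 / 14.7 = 0.71900

0.719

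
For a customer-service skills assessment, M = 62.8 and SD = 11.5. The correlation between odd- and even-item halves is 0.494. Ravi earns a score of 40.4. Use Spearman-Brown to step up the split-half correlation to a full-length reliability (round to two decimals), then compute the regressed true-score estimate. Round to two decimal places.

48.02

Spearman-Brown: ρ = 2r/(1 + r) = 2(0.494)/(1 + 0.494) = 0.9880/1.494 = 0.6613 → 0.66
T̂ = 0.66(40.4) + 0.34(62.8) = 26.664 + 21.352 = 48.016 → 48.02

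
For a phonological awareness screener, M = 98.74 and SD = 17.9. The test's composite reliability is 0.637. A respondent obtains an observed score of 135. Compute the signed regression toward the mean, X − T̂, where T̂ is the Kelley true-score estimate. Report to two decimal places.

13.16

Kelley's formula gives T̂ = 0.637·135 + 0.363·98.74 = 85.995 + 35.84262 = 121.8376.
X − T̂ = 135 − 121.838 = 13.162 → 13.16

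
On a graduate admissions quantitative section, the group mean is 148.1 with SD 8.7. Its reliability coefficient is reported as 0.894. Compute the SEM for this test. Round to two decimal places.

SEM = SD · √(1 − ρ) = 8.7 × √0.106 = 8.7 × 0.3256 = 2.833

2.83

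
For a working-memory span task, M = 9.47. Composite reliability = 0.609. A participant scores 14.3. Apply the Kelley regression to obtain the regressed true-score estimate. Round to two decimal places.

12.41

T̂ = 0.609(14.3) + 0.391(9.47) = 8.7087 + 3.70277 = 12.411 → 12.41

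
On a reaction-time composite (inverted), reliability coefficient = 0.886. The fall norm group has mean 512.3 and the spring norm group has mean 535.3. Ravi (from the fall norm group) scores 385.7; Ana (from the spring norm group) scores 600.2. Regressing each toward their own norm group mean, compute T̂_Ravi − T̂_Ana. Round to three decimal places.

-192.669

T̂_Ravi = 0.886(385.7) + 0.114(512.3) = 400.13240
T̂_Ana = 0.886(600.2) + 0.114(535.3) = 592.80140
Difference = 400.13240 − 592.80140 = -192.66900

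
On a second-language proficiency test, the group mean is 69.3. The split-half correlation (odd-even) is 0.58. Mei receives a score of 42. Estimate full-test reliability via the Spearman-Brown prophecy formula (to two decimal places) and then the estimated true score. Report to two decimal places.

Spearman-Brown: ρ = 2r/(1 + r) = 2(0.58)/(1 + 0.58) = 1.160/1.58 = 0.7342 → 0.73
T̂ = 0.73(42) + 0.27(69.3) = 30.66 + 18.711 = 49.371 → 49.37

49.37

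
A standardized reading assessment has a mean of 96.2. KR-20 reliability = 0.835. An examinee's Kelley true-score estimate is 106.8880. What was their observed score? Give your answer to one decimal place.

109.0

T̂ = ρX + (1 − ρ)μ  ⇒  X = (T̂ − (1 − ρ)μ) / ρ
X = (106.8880 − 0.165 × 96.2) / 0.835 = (106.8880 − 15.8730) / 0.835 = 91.0150 / 0.835 = 109.000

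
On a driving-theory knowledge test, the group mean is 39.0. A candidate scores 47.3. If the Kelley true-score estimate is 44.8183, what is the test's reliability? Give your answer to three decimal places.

0.701

T̂ = ρX + (1 − ρ)μ  ⇒  T̂ − μ = ρ(X − μ)
ρ = (T̂ − μ)/(X − μ) = (44.8183 − 39.0) / (47.3 − 39.0) = 5.8183 / 8.3 = 0.70100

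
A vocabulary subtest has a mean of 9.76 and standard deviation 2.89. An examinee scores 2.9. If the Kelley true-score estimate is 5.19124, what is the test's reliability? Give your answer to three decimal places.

0.666

T̂ = ρX + (1 − ρ)μ  ⇒  T̂ − μ = ρ(X − μ)
ρ = (T̂ − μ)/(X − μ) = (5.19124 − 9.76) / (2.9 − 9.76) = -4.56876 / -6.86 = 0.66600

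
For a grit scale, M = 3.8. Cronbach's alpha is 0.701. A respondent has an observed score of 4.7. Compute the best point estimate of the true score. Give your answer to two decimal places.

Regress the observed score toward the mean by the unreliability: T̂ = 0.701·4.7 + 0.299·3.8 = 3.2947 + 1.1362 = 4.431.

4.43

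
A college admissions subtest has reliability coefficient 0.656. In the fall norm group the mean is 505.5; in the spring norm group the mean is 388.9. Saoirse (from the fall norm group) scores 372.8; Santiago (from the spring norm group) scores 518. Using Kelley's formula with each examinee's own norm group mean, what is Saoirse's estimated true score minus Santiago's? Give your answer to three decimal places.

T̂_Saoirse = 0.656(372.8) + 0.344(505.5) = 418.44880
T̂_Santiago = 0.656(518) + 0.344(388.9) = 473.58960
Difference = 418.44880 − 473.58960 = -55.14080

-55.141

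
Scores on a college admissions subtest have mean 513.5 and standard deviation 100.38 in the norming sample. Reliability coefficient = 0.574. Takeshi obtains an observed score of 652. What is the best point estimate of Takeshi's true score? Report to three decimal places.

T̂ = 0.574(652) + 0.426(513.5) = 374.248 + 218.7510 = 592.9990 → 592.999

592.999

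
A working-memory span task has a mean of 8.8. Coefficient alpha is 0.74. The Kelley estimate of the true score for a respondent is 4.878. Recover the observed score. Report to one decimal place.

3.5

T̂ = ρX + (1 − ρ)μ  ⇒  X = (T̂ − (1 − ρ)μ) / ρ
X = (4.878 − 0.26 × 8.8) / 0.74 = (4.878 − 2.288) / 0.74 = 2.590 / 0.74 = 3.500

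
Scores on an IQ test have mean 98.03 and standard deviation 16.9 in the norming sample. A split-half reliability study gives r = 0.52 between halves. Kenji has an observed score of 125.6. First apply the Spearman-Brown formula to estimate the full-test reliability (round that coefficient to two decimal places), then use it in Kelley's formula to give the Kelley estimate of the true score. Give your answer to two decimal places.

116.78

Spearman-Brown: ρ = 2r/(1 + r) = 2(0.52)/(1 + 0.52) = 1.040/1.52 = 0.6842 → 0.68
Kelley's formula gives T̂ = 0.68·125.6 + 0.32·98.03 = 85.408 + 31.3696 = 116.778.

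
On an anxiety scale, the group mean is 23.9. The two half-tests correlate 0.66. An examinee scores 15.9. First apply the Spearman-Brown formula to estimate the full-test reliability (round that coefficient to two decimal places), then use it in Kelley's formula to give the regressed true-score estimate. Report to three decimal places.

Spearman-Brown: ρ = 2r/(1 + r) = 2(0.66)/(1 + 0.66) = 1.320/1.66 = 0.7952 → 0.80
T̂ = 0.80(15.9) + 0.20(23.9) = 12.720 + 4.780 = 17.5000 → 17.500

17.500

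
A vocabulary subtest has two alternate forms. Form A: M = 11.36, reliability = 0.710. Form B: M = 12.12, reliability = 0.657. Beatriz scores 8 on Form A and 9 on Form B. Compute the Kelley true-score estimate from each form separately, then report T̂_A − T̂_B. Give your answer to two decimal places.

-1.10

T̂_A = 0.710(8) + 0.290(11.36) = 8.9744
T̂_B = 0.657(9) + 0.343(12.12) = 10.0702
T̂_A − T̂_B = -1.0958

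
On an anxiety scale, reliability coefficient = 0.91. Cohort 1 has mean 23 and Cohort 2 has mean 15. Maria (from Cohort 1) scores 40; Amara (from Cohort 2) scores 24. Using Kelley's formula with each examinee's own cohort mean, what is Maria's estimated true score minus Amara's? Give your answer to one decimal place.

15.3

T̂_Maria = 0.91(40) + 0.09(23) = 38.470
T̂_Amara = 0.91(24) + 0.09(15) = 23.190
Difference = 38.470 − 23.190 = 15.280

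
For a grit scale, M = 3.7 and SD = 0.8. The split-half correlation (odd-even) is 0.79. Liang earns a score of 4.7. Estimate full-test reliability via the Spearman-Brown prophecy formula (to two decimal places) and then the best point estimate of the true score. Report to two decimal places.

Spearman-Brown: ρ = 2r/(1 + r) = 2(0.79)/(1 + 0.79) = 1.580/1.79 = 0.8827 → 0.88
T̂ = 0.88(4.7) + 0.12(3.7) = 4.136 + 0.444 = 4.580 → 4.58

4.58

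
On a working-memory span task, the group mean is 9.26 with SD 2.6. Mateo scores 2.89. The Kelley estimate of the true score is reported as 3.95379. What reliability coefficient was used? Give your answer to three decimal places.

T̂ = ρX + (1 − ρ)μ  ⇒  T̂ − μ = ρ(X − μ)
ρ = (T̂ − μ)/(X − μ) = (3.95379 − 9.26) / (2.89 − 9.26) = -5.30621 / -6.37 = 0.83300

0.833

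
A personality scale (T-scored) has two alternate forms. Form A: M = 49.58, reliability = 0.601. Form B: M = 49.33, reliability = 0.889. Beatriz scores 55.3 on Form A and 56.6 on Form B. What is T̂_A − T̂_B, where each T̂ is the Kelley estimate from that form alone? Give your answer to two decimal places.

T̂_A = 0.601(55.3) + 0.399(49.58) = 53.0177
T̂_B = 0.889(56.6) + 0.111(49.33) = 55.7930
T̂_A − T̂_B = -2.7753

-2.78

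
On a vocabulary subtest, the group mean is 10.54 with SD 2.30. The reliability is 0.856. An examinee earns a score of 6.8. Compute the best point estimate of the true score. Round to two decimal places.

T̂ = ρX + (1 − ρ)μ
  = 0.856 × 6.8 + 0.144 × 10.54
  = 5.8208 + 1.51776
  = 7.339
  ≈ 7.34

7.34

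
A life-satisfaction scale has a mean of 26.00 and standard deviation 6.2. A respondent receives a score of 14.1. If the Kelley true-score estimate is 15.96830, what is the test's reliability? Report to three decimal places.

0.843

T̂ = ρX + (1 − ρ)μ  ⇒  T̂ − μ = ρ(X − μ)
ρ = (T̂ − μ)/(X − μ) = (15.96830 − 26.00) / (14.1 − 26.00) = -10.03170 / -11.90 = 0.84300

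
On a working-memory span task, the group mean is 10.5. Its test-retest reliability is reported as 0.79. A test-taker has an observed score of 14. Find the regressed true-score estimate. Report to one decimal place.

13.3

Kelley's formula gives T̂ = 0.79·14 + 0.21·10.5 = 11.06 + 2.205 = 13.27.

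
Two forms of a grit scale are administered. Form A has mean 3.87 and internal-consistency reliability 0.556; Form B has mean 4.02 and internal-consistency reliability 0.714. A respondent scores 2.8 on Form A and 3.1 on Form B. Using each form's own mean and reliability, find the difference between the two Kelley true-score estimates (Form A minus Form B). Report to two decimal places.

-0.09

T̂_A = 0.556(2.8) + 0.444(3.87) = 3.2751
T̂_B = 0.714(3.1) + 0.286(4.02) = 3.3631
T̂_A − T̂_B = -0.0880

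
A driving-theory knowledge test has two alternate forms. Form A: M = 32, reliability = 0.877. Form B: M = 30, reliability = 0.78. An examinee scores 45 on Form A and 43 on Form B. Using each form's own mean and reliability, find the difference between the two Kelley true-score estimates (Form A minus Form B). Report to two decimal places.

3.26

T̂_A = 0.877(45) + 0.123(32) = 43.4010
T̂_B = 0.78(43) + 0.22(30) = 40.1400
T̂_A − T̂_B = 3.2610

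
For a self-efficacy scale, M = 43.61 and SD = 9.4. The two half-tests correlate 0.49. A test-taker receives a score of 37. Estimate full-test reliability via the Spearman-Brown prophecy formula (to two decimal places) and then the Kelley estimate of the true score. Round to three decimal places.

39.247

Spearman-Brown: ρ = 2r/(1 + r) = 2(0.49)/(1 + 0.49) = 0.980/1.49 = 0.6577 → 0.66
T̂ = ρX + (1 − ρ)μ
  = 0.66 × 37 + 0.34 × 43.61
  = 24.42 + 14.8274
  = 39.2474
  ≈ 39.247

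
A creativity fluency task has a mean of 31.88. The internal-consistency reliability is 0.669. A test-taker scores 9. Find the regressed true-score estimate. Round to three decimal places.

T̂ = 0.669(9) + 0.331(31.88) = 6.021 + 10.55228 = 16.5733 → 16.573

16.573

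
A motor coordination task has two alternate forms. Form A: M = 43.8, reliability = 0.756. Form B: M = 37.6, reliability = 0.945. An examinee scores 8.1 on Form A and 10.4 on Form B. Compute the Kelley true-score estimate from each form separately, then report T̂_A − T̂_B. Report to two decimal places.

4.91

T̂_A = 0.756(8.1) + 0.244(43.8) = 16.8108
T̂_B = 0.945(10.4) + 0.055(37.6) = 11.8960
T̂_A − T̂_B = 4.9148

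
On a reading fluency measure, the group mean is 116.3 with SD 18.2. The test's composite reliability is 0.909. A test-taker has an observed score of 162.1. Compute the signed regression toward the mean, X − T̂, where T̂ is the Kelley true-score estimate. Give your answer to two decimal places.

T̂ = 0.909(162.1) + 0.091(116.3) = 147.3489 + 10.5833 = 157.9322 → 157.932
X − T̂ = 162.1 − 157.932 = 4.168 → 4.17

4.17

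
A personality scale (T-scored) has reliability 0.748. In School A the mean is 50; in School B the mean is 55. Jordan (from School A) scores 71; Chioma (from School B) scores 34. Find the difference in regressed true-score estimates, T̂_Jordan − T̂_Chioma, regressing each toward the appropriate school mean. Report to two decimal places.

26.42

T̂_Jordan = 0.748(71) + 0.252(50) = 65.7080
T̂_Chioma = 0.748(34) + 0.252(55) = 39.2920
Difference = 65.7080 − 39.2920 = 26.4160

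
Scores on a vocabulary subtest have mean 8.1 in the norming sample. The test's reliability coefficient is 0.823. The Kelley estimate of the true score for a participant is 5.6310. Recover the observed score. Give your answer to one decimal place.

5.1

T̂ = ρX + (1 − ρ)μ  ⇒  X = (T̂ − (1 − ρ)μ) / ρ
X = (5.6310 − 0.177 × 8.1) / 0.823 = (5.6310 − 1.4337) / 0.823 = 4.1973 / 0.823 = 5.100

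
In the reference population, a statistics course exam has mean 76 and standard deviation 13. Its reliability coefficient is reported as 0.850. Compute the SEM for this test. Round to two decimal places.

SEM = SD · √(1 − ρ) = 13 × √0.150 = 13 × 0.3873 = 5.035

5.03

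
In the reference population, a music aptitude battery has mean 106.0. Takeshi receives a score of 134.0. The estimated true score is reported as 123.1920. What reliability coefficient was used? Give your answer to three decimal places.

T̂ = ρX + (1 − ρ)μ  ⇒  T̂ − μ = ρ(X − μ)
ρ = (T̂ − μ)/(X − μ) = (123.1920 − 106.0) / (134.0 − 106.0) = 17.1920 / 28.0 = 0.61400

0.614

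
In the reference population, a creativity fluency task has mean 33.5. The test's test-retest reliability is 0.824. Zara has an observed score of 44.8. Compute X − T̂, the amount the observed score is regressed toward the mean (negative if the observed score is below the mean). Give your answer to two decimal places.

1.99

Kelley's formula gives T̂ = 0.824·44.8 + 0.176·33.5 = 36.9152 + 5.8960 = 42.8112.
X − T̂ = 44.8 − 42.811 = 1.989 → 1.99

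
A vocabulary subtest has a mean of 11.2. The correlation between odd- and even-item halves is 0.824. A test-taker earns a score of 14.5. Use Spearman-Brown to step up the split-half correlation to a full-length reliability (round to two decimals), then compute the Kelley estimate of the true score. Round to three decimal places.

Spearman-Brown: ρ = 2r/(1 + r) = 2(0.824)/(1 + 0.824) = 1.6480/1.824 = 0.9035 → 0.90
T̂ = ρX + (1 − ρ)μ
  = 0.90 × 14.5 + 0.10 × 11.2
  = 13.050 + 1.120
  = 14.1700
  ≈ 14.170

14.170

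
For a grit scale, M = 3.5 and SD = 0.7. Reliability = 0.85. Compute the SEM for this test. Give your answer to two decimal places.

0.27

SEM = SD · √(1 − ρ) = 0.7 × √0.15 = 0.7 × 0.3873 = 0.271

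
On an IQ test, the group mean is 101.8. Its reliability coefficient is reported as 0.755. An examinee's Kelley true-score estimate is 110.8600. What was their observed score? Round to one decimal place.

T̂ = ρX + (1 − ρ)μ  ⇒  X = (T̂ − (1 − ρ)μ) / ρ
X = (110.8600 − 0.245 × 101.8) / 0.755 = (110.8600 − 24.9410) / 0.755 = 85.9190 / 0.755 = 113.800

113.8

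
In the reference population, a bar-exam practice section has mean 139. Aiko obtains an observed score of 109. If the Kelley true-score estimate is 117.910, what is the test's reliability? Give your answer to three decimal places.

T̂ = ρX + (1 − ρ)μ  ⇒  T̂ − μ = ρ(X − μ)
ρ = (T̂ − μ)/(X − μ) = (117.910 − 139) / (109 − 139) = -21.090 / -30.0 = 0.70300

0.703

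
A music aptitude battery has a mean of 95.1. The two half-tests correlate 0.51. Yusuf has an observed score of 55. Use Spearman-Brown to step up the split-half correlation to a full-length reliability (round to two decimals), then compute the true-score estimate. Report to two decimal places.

67.83

Spearman-Brown: ρ = 2r/(1 + r) = 2(0.51)/(1 + 0.51) = 1.020/1.51 = 0.6755 → 0.68
T̂ = 0.68(55) + 0.32(95.1) = 37.40 + 30.432 = 67.832 → 67.83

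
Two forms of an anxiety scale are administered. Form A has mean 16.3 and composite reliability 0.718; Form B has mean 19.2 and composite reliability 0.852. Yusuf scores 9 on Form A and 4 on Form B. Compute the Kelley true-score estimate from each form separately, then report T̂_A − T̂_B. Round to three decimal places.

T̂_A = 0.718(9) + 0.282(16.3) = 11.05860
T̂_B = 0.852(4) + 0.148(19.2) = 6.24960
T̂_A − T̂_B = 4.80900

4.809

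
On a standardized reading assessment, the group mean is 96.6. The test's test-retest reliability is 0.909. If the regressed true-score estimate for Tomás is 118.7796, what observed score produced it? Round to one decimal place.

121.0

T̂ = ρX + (1 − ρ)μ  ⇒  X = (T̂ − (1 − ρ)μ) / ρ
X = (118.7796 − 0.091 × 96.6) / 0.909 = (118.7796 − 8.7906) / 0.909 = 109.9890 / 0.909 = 121.000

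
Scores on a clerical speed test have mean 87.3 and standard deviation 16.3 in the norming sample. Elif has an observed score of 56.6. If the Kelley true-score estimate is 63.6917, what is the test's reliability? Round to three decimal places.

0.769

T̂ = ρX + (1 − ρ)μ  ⇒  T̂ − μ = ρ(X − μ)
ρ = (T̂ − μ)/(X − μ) = (63.6917 − 87.3) / (56.6 − 87.3) = -23.6083 / -30.7 = 0.76900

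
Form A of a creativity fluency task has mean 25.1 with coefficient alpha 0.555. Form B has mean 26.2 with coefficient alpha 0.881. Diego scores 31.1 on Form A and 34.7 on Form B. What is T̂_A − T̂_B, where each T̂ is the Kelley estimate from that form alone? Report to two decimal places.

-5.26

T̂_A = 0.555(31.1) + 0.445(25.1) = 28.4300
T̂_B = 0.881(34.7) + 0.119(26.2) = 33.6885
T̂_A − T̂_B = -5.2585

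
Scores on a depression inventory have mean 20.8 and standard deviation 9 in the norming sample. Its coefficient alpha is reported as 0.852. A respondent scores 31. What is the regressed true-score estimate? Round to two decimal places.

29.49

T̂ = ρX + (1 − ρ)μ
  = 0.852 × 31 + 0.148 × 20.8
  = 26.412 + 3.0784
  = 29.490
  ≈ 29.49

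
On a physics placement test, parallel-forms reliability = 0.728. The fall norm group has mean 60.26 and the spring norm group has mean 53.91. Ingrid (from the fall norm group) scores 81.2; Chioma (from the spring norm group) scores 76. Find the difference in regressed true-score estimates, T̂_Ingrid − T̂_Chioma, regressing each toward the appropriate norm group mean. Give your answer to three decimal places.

5.513

T̂_Ingrid = 0.728(81.2) + 0.272(60.26) = 75.50432
T̂_Chioma = 0.728(76) + 0.272(53.91) = 69.99152
Difference = 75.50432 − 69.99152 = 5.51280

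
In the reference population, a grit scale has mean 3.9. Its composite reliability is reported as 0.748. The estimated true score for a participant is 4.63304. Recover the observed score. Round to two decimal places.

T̂ = ρX + (1 − ρ)μ  ⇒  X = (T̂ − (1 − ρ)μ) / ρ
X = (4.63304 − 0.252 × 3.9) / 0.748 = (4.63304 − 0.9828) / 0.748 = 3.65024 / 0.748 = 4.8800

4.88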